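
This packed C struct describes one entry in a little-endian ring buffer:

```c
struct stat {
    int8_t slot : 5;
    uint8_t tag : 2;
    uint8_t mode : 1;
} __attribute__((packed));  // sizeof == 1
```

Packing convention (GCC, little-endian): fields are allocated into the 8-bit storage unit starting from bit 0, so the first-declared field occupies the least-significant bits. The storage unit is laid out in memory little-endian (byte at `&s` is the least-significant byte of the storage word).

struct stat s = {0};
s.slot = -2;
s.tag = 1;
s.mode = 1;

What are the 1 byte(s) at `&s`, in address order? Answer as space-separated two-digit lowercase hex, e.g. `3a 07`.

be

slot:5 = -2 → 0x1e << 0 → word 0x1e
tag:2 = 1 → 0x1 << 5 → word 0x3e
mode:1 = 1 → 0x1 << 7 → word 0xbe
word = 0xbe → little-endian bytes:
  [0]=0xbe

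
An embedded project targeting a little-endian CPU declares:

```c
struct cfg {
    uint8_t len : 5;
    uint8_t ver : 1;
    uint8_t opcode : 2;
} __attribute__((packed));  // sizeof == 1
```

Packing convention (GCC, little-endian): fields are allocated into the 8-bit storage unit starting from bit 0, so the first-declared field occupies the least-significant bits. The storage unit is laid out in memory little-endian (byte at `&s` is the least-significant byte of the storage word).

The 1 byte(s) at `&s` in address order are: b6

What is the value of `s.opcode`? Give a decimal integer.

[0]=0xb6 (little-endian) → word 0xb6
len:5 @ bit 0 → (0xb6>>0)&0x1f = 0x16
ver:1 @ bit 5 → (0xb6>>5)&0x1 = 0x1
opcode:2 @ bit 6 → (0xb6>>6)&0x3 = 0x2  ←

2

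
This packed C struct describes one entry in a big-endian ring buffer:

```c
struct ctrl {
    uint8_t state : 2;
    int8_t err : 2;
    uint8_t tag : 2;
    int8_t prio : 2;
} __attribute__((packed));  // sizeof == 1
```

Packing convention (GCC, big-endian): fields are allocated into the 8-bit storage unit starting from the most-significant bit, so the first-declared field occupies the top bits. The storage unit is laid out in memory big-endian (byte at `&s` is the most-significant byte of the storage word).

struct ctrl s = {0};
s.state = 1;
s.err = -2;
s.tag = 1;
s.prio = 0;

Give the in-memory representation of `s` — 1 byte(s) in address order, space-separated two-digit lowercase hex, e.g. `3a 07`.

[6+:2] state=1 & 0x3 = 0x1; word=0x40
[4+:2] err=-2 & 0x3 = 0x2; word=0x60
[2+:2] tag=1 & 0x3 = 0x1; word=0x64
[0+:2] prio=0 & 0x3 = 0x0; word=0x64
word = 0x64 → big-endian bytes:
  [0]=0x64

64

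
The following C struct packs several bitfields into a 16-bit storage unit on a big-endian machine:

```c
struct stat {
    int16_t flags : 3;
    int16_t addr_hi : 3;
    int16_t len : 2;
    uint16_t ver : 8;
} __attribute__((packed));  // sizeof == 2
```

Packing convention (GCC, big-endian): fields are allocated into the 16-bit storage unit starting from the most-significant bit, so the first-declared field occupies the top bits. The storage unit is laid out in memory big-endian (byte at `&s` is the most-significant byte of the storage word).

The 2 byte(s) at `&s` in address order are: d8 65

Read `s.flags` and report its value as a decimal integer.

-2

[0]=0xd8 [1]=0x65 (big-endian) → word 0xd865
flags [13+:3] = (word>>13) & 0x7 = 6  ←
addr_hi [10+:3] = (word>>10) & 0x7 = 6
len [8+:2] = (word>>8) & 0x3 = 0
ver [0+:8] = (word>>0) & 0xff = 101
flags signed 3b, MSB=1: 6 - 8 = -2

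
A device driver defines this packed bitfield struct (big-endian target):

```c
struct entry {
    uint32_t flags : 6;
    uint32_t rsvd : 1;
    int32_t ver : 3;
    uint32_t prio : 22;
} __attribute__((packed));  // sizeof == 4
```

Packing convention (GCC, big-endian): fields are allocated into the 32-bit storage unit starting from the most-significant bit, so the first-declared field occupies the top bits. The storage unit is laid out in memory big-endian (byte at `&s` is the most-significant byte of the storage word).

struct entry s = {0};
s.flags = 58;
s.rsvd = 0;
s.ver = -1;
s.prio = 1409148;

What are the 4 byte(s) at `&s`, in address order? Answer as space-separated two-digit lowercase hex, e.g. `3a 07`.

e9 d5 80 7c

flags (6b) val=58 bits=0x3a at bit 26: 0xe8000000
rsvd (1b) val=0 bits=0x0 at bit 25: 0xe8000000
ver (3b) val=-1 bits=0x7 at bit 22: 0xe9c00000
prio (22b) val=1409148 bits=0x15807c at bit 0: 0xe9d5807c
word = 0xe9d5807c → big-endian bytes:
  [0]=0xe9  [1]=0xd5  [2]=0x80  [3]=0x7c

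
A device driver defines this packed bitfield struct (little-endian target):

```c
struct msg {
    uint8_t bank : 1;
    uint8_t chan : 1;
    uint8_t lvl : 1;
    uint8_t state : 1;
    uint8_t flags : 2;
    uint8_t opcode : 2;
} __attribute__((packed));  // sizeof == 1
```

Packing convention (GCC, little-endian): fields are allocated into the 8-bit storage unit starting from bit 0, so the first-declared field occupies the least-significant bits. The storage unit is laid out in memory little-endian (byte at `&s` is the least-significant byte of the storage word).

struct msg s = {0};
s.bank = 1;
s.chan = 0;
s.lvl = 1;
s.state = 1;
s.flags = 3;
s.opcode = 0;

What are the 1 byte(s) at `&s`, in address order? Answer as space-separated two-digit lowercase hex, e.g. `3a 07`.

bank:1 = 1 → 0x1 << 0 → word 0x01
chan:1 = 0 → 0x0 << 1 → word 0x01
lvl:1 = 1 → 0x1 << 2 → word 0x05
state:1 = 1 → 0x1 << 3 → word 0x0d
flags:2 = 3 → 0x3 << 4 → word 0x3d
opcode:2 = 0 → 0x0 << 6 → word 0x3d
word = 0x3d → little-endian bytes:
  [0]=0x3d

3d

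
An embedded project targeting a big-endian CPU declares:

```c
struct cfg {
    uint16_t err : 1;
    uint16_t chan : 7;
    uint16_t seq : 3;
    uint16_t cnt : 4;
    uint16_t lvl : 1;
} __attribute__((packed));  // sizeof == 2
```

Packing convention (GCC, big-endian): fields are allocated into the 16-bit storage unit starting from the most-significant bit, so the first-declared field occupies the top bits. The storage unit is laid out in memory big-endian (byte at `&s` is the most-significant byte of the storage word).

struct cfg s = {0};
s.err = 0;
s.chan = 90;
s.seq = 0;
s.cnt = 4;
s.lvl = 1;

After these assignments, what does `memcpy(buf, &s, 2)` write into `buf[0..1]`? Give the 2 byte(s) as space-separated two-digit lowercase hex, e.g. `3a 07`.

err:1 = 0 → 0x0 << 15 → word 0x0000
chan:7 = 90 → 0x5a << 8 → word 0x5a00
seq:3 = 0 → 0x0 << 5 → word 0x5a00
cnt:4 = 4 → 0x4 << 1 → word 0x5a08
lvl:1 = 1 → 0x1 << 0 → word 0x5a09
word = 0x5a09 → big-endian bytes:
  [0]=0x5a  [1]=0x09

5a 09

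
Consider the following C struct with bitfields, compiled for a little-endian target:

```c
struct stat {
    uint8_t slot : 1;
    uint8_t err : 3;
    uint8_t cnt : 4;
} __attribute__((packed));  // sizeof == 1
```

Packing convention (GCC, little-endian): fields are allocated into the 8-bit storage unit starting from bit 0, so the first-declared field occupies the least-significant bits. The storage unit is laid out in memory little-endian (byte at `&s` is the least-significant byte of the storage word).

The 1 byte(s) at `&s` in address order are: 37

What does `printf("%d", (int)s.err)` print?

[0]=0x37 (little-endian) → word 0x37
slot [0+:1] = (word>>0) & 0x1 = 1
err [1+:3] = (word>>1) & 0x7 = 3  ←
cnt [4+:4] = (word>>4) & 0xf = 3

3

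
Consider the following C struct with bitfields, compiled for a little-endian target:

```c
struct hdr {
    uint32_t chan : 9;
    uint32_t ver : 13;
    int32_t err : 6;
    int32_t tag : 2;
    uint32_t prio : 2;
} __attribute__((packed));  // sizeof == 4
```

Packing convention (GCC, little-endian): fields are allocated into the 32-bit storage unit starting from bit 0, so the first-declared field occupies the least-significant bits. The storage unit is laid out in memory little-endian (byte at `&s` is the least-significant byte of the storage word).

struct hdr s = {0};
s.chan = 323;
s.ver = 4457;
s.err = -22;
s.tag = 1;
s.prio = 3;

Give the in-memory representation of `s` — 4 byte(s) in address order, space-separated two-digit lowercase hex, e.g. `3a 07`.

43 d3 a2 da

chan (9b) val=323 bits=0x143 at bit 0: 0x00000143
ver (13b) val=4457 bits=0x1169 at bit 9: 0x0022d343
err (6b) val=-22 bits=0x2a at bit 22: 0x0aa2d343
tag (2b) val=1 bits=0x1 at bit 28: 0x1aa2d343
prio (2b) val=3 bits=0x3 at bit 30: 0xdaa2d343
word = 0xdaa2d343 → little-endian bytes:
  [0]=0x43  [1]=0xd3  [2]=0xa2  [3]=0xda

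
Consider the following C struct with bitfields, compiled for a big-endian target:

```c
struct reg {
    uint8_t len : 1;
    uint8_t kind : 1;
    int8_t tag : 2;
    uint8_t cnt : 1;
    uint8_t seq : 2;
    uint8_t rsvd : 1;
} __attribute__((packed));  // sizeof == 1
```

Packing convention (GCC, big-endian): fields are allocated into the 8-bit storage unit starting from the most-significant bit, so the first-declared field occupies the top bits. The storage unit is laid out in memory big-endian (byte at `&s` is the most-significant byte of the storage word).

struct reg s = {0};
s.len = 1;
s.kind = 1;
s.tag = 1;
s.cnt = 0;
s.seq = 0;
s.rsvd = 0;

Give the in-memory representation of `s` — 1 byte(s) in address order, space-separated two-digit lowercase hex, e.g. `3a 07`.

len:1 = 1 → 0x1 << 7 → word 0x80
kind:1 = 1 → 0x1 << 6 → word 0xc0
tag:2 = 1 → 0x1 << 4 → word 0xd0
cnt:1 = 0 → 0x0 << 3 → word 0xd0
seq:2 = 0 → 0x0 << 1 → word 0xd0
rsvd:1 = 0 → 0x0 << 0 → word 0xd0
word = 0xd0 → big-endian bytes:
  [0]=0xd0

d0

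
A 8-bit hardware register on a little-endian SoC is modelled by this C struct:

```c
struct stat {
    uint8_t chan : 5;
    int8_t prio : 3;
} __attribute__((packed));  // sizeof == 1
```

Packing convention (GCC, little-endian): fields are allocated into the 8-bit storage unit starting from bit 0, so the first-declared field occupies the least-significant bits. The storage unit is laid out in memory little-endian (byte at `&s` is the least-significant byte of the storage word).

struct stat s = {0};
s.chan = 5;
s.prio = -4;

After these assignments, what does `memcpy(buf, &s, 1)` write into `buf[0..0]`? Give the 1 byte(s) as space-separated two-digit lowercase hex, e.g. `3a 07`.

[0+:5] chan=5 & 0x1f = 0x5; word=0x05
[5+:3] prio=-4 & 0x7 = 0x4; word=0x85
word = 0x85 → little-endian bytes:
  [0]=0x85

85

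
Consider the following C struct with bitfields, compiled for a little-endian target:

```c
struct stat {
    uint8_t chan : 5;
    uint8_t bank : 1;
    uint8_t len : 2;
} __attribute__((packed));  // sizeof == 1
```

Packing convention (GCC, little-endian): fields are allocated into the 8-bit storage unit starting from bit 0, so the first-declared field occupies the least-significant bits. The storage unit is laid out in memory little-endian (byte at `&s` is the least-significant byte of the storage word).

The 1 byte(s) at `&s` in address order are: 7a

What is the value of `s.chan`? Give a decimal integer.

26

[0]=0x7a (little-endian) → word 0x7a
chan [0+:5] = (word>>0) & 0x1f = 26  ←
bank [5+:1] = (word>>5) & 0x1 = 1
len [6+:2] = (word>>6) & 0x3 = 1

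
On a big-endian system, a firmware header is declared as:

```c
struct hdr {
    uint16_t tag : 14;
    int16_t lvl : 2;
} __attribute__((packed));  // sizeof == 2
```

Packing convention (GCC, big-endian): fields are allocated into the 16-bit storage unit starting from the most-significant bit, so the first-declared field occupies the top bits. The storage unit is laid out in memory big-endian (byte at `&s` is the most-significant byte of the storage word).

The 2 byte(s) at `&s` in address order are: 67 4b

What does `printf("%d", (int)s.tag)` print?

6610

[0]=0x67 [1]=0x4b (big-endian) → word 0x674b
tag [2+:14] = (word>>2) & 0x3fff = 6610  ←
lvl [0+:2] = (word>>0) & 0x3 = 3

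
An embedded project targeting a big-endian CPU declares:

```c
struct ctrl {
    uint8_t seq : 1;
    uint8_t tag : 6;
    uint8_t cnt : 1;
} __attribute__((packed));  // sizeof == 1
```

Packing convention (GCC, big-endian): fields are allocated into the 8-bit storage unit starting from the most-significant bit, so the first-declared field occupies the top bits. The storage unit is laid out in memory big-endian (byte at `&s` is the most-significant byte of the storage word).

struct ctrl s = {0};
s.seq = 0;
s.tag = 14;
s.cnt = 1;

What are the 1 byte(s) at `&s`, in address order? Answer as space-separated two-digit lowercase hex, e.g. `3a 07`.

seq:1 = 0 → 0x0 << 7 → word 0x00
tag:6 = 14 → 0xe << 1 → word 0x1c
cnt:1 = 1 → 0x1 << 0 → word 0x1d
word = 0x1d → big-endian bytes:
  [0]=0x1d

1d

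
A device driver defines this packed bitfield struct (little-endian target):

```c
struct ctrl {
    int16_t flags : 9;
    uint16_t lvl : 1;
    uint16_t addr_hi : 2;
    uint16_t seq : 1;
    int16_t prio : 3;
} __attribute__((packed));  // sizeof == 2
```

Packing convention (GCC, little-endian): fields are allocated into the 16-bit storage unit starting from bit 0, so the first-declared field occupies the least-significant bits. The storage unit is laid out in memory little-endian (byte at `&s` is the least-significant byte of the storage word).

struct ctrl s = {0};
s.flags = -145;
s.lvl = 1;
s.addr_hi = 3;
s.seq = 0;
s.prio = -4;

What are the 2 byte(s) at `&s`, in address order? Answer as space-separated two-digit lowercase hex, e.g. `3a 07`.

6f 8f

flags (9b) val=-145 bits=0x16f at bit 0: 0x016f
lvl (1b) val=1 bits=0x1 at bit 9: 0x036f
addr_hi (2b) val=3 bits=0x3 at bit 10: 0x0f6f
seq (1b) val=0 bits=0x0 at bit 12: 0x0f6f
prio (3b) val=-4 bits=0x4 at bit 13: 0x8f6f
word = 0x8f6f → little-endian bytes:
  [0]=0x6f  [1]=0x8f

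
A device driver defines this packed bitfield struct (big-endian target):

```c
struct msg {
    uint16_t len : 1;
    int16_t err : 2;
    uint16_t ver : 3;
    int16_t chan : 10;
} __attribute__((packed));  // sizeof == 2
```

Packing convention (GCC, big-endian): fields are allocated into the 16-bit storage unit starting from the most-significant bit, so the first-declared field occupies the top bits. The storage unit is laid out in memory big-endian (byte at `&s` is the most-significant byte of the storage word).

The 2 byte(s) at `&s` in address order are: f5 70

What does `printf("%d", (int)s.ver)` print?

5

[0]=0xf5 [1]=0x70 (big-endian) → word 0xf570
len [15+:1] = (word>>15) & 0x1 = 1
err [13+:2] = (word>>13) & 0x3 = 3
ver [10+:3] = (word>>10) & 0x7 = 5  ←
chan [0+:10] = (word>>0) & 0x3ff = 368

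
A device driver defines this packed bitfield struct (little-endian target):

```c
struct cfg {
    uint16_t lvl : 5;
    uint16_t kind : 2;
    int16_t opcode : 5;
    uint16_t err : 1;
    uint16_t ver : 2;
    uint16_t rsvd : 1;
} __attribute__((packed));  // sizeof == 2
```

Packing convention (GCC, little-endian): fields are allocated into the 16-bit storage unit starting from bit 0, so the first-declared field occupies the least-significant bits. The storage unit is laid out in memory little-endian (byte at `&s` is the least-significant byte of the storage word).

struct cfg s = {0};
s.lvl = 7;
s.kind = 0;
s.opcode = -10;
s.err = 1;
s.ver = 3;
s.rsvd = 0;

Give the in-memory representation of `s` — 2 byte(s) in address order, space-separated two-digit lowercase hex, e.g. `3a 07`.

lvl (5b) val=7 bits=0x7 at bit 0: 0x0007
kind (2b) val=0 bits=0x0 at bit 5: 0x0007
opcode (5b) val=-10 bits=0x16 at bit 7: 0x0b07
err (1b) val=1 bits=0x1 at bit 12: 0x1b07
ver (2b) val=3 bits=0x3 at bit 13: 0x7b07
rsvd (1b) val=0 bits=0x0 at bit 15: 0x7b07
word = 0x7b07 → little-endian bytes:
  [0]=0x07  [1]=0x7b

07 7b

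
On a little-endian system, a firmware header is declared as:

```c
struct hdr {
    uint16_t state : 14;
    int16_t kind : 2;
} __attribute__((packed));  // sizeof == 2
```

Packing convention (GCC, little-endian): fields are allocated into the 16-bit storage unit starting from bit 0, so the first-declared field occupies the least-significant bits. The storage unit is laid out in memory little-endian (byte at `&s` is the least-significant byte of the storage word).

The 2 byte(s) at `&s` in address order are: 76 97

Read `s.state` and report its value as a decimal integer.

[0]=0x76 [1]=0x97 (little-endian) → word 0x9776
state [0+:14] = (word>>0) & 0x3fff = 6006  ←
kind [14+:2] = (word>>14) & 0x3 = 2

6006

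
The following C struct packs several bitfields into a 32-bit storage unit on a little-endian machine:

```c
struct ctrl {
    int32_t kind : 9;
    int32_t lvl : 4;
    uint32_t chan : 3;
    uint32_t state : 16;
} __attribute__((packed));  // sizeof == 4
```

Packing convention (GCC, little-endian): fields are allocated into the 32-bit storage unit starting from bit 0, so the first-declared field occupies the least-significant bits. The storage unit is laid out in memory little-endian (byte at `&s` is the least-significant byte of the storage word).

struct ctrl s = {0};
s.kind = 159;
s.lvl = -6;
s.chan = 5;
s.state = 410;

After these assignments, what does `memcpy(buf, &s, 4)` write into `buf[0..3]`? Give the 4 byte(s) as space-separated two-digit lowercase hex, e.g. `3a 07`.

9f b4 9a 01

[0+:9] kind=159 & 0x1ff = 0x9f; word=0x0000009f
[9+:4] lvl=-6 & 0xf = 0xa; word=0x0000149f
[13+:3] chan=5 & 0x7 = 0x5; word=0x0000b49f
[16+:16] state=410 & 0xffff = 0x19a; word=0x019ab49f
word = 0x019ab49f → little-endian bytes:
  [0]=0x9f  [1]=0xb4  [2]=0x9a  [3]=0x01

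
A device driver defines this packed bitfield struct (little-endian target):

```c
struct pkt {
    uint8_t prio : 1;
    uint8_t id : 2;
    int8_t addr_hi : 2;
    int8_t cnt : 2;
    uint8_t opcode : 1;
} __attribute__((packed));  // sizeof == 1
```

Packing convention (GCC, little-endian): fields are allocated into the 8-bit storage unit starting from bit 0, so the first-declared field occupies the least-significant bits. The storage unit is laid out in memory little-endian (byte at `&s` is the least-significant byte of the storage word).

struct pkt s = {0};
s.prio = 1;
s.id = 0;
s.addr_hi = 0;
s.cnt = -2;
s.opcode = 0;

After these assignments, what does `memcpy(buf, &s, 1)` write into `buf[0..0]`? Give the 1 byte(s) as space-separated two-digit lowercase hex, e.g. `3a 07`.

41

prio:1 = 1 → 0x1 << 0 → word 0x01
id:2 = 0 → 0x0 << 1 → word 0x01
addr_hi:2 = 0 → 0x0 << 3 → word 0x01
cnt:2 = -2 → 0x2 << 5 → word 0x41
opcode:1 = 0 → 0x0 << 7 → word 0x41
word = 0x41 → little-endian bytes:
  [0]=0x41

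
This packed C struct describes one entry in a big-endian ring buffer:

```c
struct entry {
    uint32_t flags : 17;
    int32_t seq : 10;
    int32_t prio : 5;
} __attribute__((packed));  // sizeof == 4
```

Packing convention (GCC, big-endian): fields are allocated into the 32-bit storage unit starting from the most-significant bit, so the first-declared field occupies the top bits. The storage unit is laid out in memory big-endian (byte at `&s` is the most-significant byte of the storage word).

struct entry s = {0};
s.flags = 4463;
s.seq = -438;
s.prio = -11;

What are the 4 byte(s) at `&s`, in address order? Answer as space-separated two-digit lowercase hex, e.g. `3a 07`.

08 b7 c9 55

flags:17 = 4463 → 0x116f << 15 → word 0x08b78000
seq:10 = -438 → 0x24a << 5 → word 0x08b7c940
prio:5 = -11 → 0x15 << 0 → word 0x08b7c955
word = 0x08b7c955 → big-endian bytes:
  [0]=0x08  [1]=0xb7  [2]=0xc9  [3]=0x55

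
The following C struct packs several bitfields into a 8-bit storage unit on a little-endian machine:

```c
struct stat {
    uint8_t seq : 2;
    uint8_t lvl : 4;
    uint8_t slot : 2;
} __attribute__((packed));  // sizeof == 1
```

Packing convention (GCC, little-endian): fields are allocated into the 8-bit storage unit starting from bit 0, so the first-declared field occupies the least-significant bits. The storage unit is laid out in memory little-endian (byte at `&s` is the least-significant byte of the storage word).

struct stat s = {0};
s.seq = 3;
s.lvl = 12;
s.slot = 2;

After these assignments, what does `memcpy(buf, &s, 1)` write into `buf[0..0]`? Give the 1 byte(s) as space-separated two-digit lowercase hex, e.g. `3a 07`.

b3

seq (2b) val=3 bits=0x3 at bit 0: 0x03
lvl (4b) val=12 bits=0xc at bit 2: 0x33
slot (2b) val=2 bits=0x2 at bit 6: 0xb3
word = 0xb3 → little-endian bytes:
  [0]=0xb3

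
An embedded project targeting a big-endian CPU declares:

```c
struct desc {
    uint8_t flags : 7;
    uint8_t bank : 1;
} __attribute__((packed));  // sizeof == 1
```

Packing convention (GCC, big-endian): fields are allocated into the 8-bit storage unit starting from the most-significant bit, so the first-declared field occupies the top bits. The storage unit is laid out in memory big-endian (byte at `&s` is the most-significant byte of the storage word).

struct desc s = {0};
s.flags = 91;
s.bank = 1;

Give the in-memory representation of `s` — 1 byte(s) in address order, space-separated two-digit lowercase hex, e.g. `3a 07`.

b7

[1+:7] flags=91 & 0x7f = 0x5b; word=0xb6
[0+:1] bank=1 & 0x1 = 0x1; word=0xb7
word = 0xb7 → big-endian bytes:
  [0]=0xb7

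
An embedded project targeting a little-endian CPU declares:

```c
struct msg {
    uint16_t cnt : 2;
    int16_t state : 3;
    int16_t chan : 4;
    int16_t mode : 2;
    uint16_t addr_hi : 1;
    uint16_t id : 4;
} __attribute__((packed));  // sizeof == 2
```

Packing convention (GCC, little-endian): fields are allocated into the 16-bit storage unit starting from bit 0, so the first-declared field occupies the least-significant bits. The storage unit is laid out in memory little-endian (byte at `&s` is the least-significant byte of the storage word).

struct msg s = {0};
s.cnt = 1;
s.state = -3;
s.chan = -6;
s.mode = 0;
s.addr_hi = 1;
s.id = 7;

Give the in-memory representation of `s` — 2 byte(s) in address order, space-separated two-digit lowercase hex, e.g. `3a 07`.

55 79

cnt (2b) val=1 bits=0x1 at bit 0: 0x0001
state (3b) val=-3 bits=0x5 at bit 2: 0x0015
chan (4b) val=-6 bits=0xa at bit 5: 0x0155
mode (2b) val=0 bits=0x0 at bit 9: 0x0155
addr_hi (1b) val=1 bits=0x1 at bit 11: 0x0955
id (4b) val=7 bits=0x7 at bit 12: 0x7955
word = 0x7955 → little-endian bytes:
  [0]=0x55  [1]=0x79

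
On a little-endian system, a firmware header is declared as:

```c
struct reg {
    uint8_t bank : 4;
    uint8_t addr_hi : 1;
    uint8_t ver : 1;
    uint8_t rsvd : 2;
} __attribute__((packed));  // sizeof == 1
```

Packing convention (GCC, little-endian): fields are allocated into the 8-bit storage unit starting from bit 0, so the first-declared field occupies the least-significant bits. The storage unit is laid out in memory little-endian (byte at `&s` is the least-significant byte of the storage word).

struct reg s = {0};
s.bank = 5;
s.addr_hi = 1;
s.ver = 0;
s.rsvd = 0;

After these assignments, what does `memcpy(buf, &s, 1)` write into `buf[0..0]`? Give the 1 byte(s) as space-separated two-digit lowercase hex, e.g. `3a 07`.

15

bank:4 = 5 → 0x5 << 0 → word 0x05
addr_hi:1 = 1 → 0x1 << 4 → word 0x15
ver:1 = 0 → 0x0 << 5 → word 0x15
rsvd:2 = 0 → 0x0 << 6 → word 0x15
word = 0x15 → little-endian bytes:
  [0]=0x15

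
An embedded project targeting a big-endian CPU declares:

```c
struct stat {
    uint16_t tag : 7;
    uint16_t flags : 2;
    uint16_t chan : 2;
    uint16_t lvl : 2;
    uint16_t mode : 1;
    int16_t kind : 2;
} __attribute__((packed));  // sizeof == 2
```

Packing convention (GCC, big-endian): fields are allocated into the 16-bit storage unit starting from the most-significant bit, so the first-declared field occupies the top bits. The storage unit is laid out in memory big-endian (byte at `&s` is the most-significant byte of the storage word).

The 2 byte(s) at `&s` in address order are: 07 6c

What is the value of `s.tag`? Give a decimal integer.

[0]=0x07 [1]=0x6c (big-endian) → word 0x076c
tag [9+:7] = (word>>9) & 0x7f = 3  ←
flags [7+:2] = (word>>7) & 0x3 = 2
chan [5+:2] = (word>>5) & 0x3 = 3
lvl [3+:2] = (word>>3) & 0x3 = 1
mode [2+:1] = (word>>2) & 0x1 = 1
kind [0+:2] = (word>>0) & 0x3 = 0

3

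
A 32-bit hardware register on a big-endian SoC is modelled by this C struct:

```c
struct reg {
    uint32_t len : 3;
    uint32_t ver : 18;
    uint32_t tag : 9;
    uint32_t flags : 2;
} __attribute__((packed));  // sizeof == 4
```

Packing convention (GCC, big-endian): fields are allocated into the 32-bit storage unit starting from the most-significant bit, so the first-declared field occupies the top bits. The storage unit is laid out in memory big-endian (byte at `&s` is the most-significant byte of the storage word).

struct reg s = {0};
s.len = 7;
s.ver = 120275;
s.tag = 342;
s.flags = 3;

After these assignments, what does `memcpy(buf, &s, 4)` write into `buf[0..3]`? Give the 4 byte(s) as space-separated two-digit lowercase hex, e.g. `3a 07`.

len (3b) val=7 bits=0x7 at bit 29: 0xe0000000
ver (18b) val=120275 bits=0x1d5d3 at bit 11: 0xeeae9800
tag (9b) val=342 bits=0x156 at bit 2: 0xeeae9d58
flags (2b) val=3 bits=0x3 at bit 0: 0xeeae9d5b
word = 0xeeae9d5b → big-endian bytes:
  [0]=0xee  [1]=0xae  [2]=0x9d  [3]=0x5b

ee ae 9d 5b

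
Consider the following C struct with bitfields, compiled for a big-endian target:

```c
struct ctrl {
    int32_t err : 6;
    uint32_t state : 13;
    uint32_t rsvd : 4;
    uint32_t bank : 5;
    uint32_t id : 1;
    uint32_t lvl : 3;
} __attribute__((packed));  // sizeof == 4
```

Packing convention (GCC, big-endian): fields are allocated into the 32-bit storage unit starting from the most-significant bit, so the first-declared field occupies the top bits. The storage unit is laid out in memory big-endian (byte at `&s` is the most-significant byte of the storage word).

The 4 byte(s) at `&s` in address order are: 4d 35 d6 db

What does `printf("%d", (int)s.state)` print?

2478

[0]=0x4d [1]=0x35 [2]=0xd6 [3]=0xdb (big-endian) → word 0x4d35d6db
err [26+:6] = (word>>26) & 0x3f = 19
state [13+:13] = (word>>13) & 0x1fff = 2478  ←
rsvd [9+:4] = (word>>9) & 0xf = 11
bank [4+:5] = (word>>4) & 0x1f = 13
id [3+:1] = (word>>3) & 0x1 = 1
lvl [0+:3] = (word>>0) & 0x7 = 3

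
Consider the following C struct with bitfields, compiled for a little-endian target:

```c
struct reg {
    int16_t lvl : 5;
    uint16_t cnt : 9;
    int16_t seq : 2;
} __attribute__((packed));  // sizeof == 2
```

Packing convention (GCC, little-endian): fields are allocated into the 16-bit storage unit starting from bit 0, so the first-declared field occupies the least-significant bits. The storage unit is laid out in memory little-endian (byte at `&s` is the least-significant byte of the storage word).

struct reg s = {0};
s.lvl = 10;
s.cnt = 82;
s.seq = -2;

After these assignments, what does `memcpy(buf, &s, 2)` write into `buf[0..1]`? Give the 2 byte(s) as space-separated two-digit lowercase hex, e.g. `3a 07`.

lvl:5 = 10 → 0xa << 0 → word 0x000a
cnt:9 = 82 → 0x52 << 5 → word 0x0a4a
seq:2 = -2 → 0x2 << 14 → word 0x8a4a
word = 0x8a4a → little-endian bytes:
  [0]=0x4a  [1]=0x8a

4a 8a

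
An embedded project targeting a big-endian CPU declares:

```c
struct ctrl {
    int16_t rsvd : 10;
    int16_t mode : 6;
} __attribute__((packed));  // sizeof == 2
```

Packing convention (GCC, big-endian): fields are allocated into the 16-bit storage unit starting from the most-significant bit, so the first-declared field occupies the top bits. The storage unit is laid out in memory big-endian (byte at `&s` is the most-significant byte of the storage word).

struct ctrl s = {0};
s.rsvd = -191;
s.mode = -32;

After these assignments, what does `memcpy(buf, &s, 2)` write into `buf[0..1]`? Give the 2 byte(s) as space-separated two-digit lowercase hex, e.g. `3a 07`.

d0 60

rsvd:10 = -191 → 0x341 << 6 → word 0xd040
mode:6 = -32 → 0x20 << 0 → word 0xd060
word = 0xd060 → big-endian bytes:
  [0]=0xd0  [1]=0x60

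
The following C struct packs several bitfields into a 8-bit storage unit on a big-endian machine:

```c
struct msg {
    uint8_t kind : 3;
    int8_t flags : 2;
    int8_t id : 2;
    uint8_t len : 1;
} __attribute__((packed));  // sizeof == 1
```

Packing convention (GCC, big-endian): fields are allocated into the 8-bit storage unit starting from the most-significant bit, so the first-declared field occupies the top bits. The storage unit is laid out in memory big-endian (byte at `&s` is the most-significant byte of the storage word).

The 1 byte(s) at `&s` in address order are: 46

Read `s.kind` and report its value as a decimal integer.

2

[0]=0x46 (big-endian) → word 0x46
kind:3 @ bit 5 → (0x46>>5)&0x7 = 0x2  ←
flags:2 @ bit 3 → (0x46>>3)&0x3 = 0x0
id:2 @ bit 1 → (0x46>>1)&0x3 = 0x3
len:1 @ bit 0 → (0x46>>0)&0x1 = 0x0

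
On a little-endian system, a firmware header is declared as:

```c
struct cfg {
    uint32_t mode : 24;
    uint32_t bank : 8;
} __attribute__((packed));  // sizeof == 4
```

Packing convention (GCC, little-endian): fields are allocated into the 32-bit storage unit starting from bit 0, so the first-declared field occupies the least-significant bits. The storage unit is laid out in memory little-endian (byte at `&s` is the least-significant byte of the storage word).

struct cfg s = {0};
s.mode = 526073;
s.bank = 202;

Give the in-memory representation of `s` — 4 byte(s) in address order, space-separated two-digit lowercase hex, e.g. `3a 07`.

mode (24b) val=526073 bits=0x806f9 at bit 0: 0x000806f9
bank (8b) val=202 bits=0xca at bit 24: 0xca0806f9
word = 0xca0806f9 → little-endian bytes:
  [0]=0xf9  [1]=0x06  [2]=0x08  [3]=0xca

f9 06 08 ca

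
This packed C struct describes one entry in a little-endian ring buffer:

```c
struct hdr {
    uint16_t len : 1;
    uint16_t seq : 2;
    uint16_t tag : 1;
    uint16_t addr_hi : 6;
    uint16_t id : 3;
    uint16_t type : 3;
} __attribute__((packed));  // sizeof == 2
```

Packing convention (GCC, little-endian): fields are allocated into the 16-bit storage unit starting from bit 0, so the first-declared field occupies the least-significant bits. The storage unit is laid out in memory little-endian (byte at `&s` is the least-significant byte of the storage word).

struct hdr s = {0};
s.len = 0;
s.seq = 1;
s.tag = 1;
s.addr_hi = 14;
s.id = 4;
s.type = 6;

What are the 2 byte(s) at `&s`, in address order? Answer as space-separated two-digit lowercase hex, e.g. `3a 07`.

len:1 = 0 → 0x0 << 0 → word 0x0000
seq:2 = 1 → 0x1 << 1 → word 0x0002
tag:1 = 1 → 0x1 << 3 → word 0x000a
addr_hi:6 = 14 → 0xe << 4 → word 0x00ea
id:3 = 4 → 0x4 << 10 → word 0x10ea
type:3 = 6 → 0x6 << 13 → word 0xd0ea
word = 0xd0ea → little-endian bytes:
  [0]=0xea  [1]=0xd0

ea d0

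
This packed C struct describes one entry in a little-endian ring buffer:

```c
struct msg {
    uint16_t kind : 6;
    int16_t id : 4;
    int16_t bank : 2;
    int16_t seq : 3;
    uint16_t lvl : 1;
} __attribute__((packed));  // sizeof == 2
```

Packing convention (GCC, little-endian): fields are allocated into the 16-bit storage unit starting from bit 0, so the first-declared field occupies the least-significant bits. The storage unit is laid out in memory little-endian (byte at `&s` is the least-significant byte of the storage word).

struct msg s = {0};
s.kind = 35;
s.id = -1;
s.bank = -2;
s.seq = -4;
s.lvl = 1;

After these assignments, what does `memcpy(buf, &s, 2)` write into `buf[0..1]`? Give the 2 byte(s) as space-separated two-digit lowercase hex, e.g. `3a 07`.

e3 cb

kind:6 = 35 → 0x23 << 0 → word 0x0023
id:4 = -1 → 0xf << 6 → word 0x03e3
bank:2 = -2 → 0x2 << 10 → word 0x0be3
seq:3 = -4 → 0x4 << 12 → word 0x4be3
lvl:1 = 1 → 0x1 << 15 → word 0xcbe3
word = 0xcbe3 → little-endian bytes:
  [0]=0xe3  [1]=0xcb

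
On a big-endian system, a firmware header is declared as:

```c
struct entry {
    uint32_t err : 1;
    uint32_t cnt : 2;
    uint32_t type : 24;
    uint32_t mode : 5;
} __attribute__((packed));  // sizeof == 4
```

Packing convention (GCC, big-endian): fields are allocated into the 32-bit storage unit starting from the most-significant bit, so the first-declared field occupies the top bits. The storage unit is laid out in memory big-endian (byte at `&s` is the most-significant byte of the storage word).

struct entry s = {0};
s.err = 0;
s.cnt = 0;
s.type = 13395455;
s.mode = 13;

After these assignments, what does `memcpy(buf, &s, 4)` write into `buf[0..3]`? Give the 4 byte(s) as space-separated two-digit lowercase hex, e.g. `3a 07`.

err (1b) val=0 bits=0x0 at bit 31: 0x00000000
cnt (2b) val=0 bits=0x0 at bit 29: 0x00000000
type (24b) val=13395455 bits=0xcc65ff at bit 5: 0x198cbfe0
mode (5b) val=13 bits=0xd at bit 0: 0x198cbfed
word = 0x198cbfed → big-endian bytes:
  [0]=0x19  [1]=0x8c  [2]=0xbf  [3]=0xed

19 8c bf ed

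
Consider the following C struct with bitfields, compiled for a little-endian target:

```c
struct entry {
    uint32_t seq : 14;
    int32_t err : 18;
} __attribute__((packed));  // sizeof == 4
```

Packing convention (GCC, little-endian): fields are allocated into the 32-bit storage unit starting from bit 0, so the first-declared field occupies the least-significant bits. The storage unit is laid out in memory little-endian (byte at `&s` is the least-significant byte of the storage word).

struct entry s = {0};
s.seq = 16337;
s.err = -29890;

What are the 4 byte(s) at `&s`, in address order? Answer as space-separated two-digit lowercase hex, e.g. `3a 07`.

seq (14b) val=16337 bits=0x3fd1 at bit 0: 0x00003fd1
err (18b) val=-29890 bits=0x38b3e at bit 14: 0xe2cfbfd1
word = 0xe2cfbfd1 → little-endian bytes:
  [0]=0xd1  [1]=0xbf  [2]=0xcf  [3]=0xe2

d1 bf cf e2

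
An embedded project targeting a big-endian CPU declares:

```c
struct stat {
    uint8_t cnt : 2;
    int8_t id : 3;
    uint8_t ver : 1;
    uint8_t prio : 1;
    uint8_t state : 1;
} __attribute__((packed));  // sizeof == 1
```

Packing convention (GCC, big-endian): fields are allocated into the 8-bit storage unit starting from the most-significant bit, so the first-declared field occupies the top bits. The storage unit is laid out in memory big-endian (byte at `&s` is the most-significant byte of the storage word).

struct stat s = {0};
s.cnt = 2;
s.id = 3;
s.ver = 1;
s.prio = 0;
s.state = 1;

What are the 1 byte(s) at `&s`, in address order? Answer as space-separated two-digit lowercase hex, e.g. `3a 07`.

cnt (2b) val=2 bits=0x2 at bit 6: 0x80
id (3b) val=3 bits=0x3 at bit 3: 0x98
ver (1b) val=1 bits=0x1 at bit 2: 0x9c
prio (1b) val=0 bits=0x0 at bit 1: 0x9c
state (1b) val=1 bits=0x1 at bit 0: 0x9d
word = 0x9d → big-endian bytes:
  [0]=0x9d

9d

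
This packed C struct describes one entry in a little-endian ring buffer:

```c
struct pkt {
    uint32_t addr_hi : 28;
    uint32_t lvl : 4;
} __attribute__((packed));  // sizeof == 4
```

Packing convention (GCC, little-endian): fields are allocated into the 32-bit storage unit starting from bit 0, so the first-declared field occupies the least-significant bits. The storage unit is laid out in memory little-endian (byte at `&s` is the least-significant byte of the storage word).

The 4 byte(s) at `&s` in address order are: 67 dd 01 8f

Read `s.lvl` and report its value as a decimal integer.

[0]=0x67 [1]=0xdd [2]=0x01 [3]=0x8f (little-endian) → word 0x8f01dd67
addr_hi [0+:28] = (word>>0) & 0xfffffff = 251780455
lvl [28+:4] = (word>>28) & 0xf = 8  ←

8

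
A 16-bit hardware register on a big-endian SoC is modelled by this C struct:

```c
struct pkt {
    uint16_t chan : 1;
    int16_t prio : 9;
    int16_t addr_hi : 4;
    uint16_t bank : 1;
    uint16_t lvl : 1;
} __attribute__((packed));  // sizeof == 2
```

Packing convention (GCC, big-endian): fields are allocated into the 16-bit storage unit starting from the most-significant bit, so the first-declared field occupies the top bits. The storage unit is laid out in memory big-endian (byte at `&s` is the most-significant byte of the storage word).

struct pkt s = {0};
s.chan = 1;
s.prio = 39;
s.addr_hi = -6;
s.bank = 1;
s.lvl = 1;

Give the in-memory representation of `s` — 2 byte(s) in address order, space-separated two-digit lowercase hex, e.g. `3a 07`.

chan:1 = 1 → 0x1 << 15 → word 0x8000
prio:9 = 39 → 0x27 << 6 → word 0x89c0
addr_hi:4 = -6 → 0xa << 2 → word 0x89e8
bank:1 = 1 → 0x1 << 1 → word 0x89ea
lvl:1 = 1 → 0x1 << 0 → word 0x89eb
word = 0x89eb → big-endian bytes:
  [0]=0x89  [1]=0xeb

89 eb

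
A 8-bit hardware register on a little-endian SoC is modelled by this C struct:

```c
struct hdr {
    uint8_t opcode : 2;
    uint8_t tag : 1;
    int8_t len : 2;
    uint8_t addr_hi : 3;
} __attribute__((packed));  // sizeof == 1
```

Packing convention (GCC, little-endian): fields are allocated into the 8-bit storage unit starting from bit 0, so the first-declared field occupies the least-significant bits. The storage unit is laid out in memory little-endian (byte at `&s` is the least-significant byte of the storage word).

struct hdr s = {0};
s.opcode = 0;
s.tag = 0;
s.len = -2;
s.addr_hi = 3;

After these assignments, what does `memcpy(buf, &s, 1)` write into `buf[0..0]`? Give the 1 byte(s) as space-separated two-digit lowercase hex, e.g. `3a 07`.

70

opcode:2 = 0 → 0x0 << 0 → word 0x00
tag:1 = 0 → 0x0 << 2 → word 0x00
len:2 = -2 → 0x2 << 3 → word 0x10
addr_hi:3 = 3 → 0x3 << 5 → word 0x70
word = 0x70 → little-endian bytes:
  [0]=0x70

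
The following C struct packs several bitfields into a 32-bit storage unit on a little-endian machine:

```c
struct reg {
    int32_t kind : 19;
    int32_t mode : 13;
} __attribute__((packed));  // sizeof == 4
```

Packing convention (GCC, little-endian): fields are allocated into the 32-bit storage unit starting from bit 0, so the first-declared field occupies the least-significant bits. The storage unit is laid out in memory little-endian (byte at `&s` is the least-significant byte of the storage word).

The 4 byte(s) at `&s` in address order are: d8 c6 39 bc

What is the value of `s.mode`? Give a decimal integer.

-2169

[0]=0xd8 [1]=0xc6 [2]=0x39 [3]=0xbc (little-endian) → word 0xbc39c6d8
kind:19 @ bit 0 → (0xbc39c6d8>>0)&0x7ffff = 0x1c6d8
mode:13 @ bit 19 → (0xbc39c6d8>>19)&0x1fff = 0x1787  ←
mode signed 13b, MSB=1: 6023 - 8192 = -2169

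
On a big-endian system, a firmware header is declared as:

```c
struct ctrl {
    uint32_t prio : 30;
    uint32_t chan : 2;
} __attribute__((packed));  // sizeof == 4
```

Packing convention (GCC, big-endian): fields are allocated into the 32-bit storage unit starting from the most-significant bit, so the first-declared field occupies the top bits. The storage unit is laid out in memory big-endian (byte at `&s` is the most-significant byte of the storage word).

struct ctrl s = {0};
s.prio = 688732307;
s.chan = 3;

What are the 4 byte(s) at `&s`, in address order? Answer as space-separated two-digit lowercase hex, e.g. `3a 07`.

a4 34 e2 4f

prio:30 = 688732307 → 0x290d3893 << 2 → word 0xa434e24c
chan:2 = 3 → 0x3 << 0 → word 0xa434e24f
word = 0xa434e24f → big-endian bytes:
  [0]=0xa4  [1]=0x34  [2]=0xe2  [3]=0x4f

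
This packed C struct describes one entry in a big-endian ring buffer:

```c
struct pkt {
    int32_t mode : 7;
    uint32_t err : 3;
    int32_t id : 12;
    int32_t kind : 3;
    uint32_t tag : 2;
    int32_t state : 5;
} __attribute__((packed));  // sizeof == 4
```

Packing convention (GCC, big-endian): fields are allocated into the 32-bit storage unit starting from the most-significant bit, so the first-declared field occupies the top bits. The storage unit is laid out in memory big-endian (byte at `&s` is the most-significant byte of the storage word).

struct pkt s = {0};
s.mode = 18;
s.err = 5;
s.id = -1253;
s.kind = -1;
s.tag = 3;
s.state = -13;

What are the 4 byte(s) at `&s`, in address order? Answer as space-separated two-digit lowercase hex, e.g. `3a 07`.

mode (7b) val=18 bits=0x12 at bit 25: 0x24000000
err (3b) val=5 bits=0x5 at bit 22: 0x25400000
id (12b) val=-1253 bits=0xb1b at bit 10: 0x256c6c00
kind (3b) val=-1 bits=0x7 at bit 7: 0x256c6f80
tag (2b) val=3 bits=0x3 at bit 5: 0x256c6fe0
state (5b) val=-13 bits=0x13 at bit 0: 0x256c6ff3
word = 0x256c6ff3 → big-endian bytes:
  [0]=0x25  [1]=0x6c  [2]=0x6f  [3]=0xf3

25 6c 6f f3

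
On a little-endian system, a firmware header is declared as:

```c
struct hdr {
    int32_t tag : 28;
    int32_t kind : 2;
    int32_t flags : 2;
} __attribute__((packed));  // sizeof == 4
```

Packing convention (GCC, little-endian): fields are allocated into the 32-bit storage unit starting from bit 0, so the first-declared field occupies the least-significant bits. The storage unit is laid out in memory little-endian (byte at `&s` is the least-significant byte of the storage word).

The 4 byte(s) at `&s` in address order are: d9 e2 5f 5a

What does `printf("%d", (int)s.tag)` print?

-94379303

[0]=0xd9 [1]=0xe2 [2]=0x5f [3]=0x5a (little-endian) → word 0x5a5fe2d9
tag [0+:28] = (word>>0) & 0xfffffff = 174056153  ←
kind [28+:2] = (word>>28) & 0x3 = 1
flags [30+:2] = (word>>30) & 0x3 = 1
tag signed 28b, MSB=1: 174056153 - 268435456 = -94379303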